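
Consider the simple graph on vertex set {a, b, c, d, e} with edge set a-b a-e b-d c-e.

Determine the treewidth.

A width-1 tree decomposition is:
Bags: B1 = {b, d}  B2 = {a, b}  B3 = {a, e}  B4 = {c, e}
Tree: B1–B2, B2–B3, B3–B4
Each bag holds 2 vertices, so the decomposition has width 1, which upper-bounds the treewidth. Since G has at least one edge (e.g. d–b), it is not an edgeless graph, so tw(G) ≥ 1. The upper and lower bounds meet at 1, so that is the treewidth.

1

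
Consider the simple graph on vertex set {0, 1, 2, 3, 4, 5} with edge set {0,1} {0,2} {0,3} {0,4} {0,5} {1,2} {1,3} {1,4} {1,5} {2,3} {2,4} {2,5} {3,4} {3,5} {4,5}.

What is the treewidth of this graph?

A width-5 tree decomposition is:
Bags: B1 = {0, 1, 2, 3, 4, 5}
Tree: (single bag)
A single bag containing all 6 vertices is trivially a valid decomposition of width 5. For the lower bound, the 6 vertices {0, 1, 2, 3, 4, 5} are pairwise adjacent, and any tree decomposition puts a clique entirely inside one bag — forcing width ≥ 5. The upper and lower bounds meet at 5, so that is the treewidth.

5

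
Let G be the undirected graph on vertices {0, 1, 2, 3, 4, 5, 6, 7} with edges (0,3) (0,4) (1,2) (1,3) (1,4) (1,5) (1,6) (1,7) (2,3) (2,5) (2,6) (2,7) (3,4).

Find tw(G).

2

A width-2 tree decomposition is:
Bags: B1 = {1, 2, 6}  B2 = {1, 2, 3}  B3 = {1, 3, 4}  B4 = {1, 2, 7}  B5 = {1, 2, 5}  B6 = {0, 3, 4}
Tree: B1–B2, B2–B3, B1–B4, B1–B5, B3–B6
Every bag has size at most 3, so the width is 3 − 1 = 2 and tw(G) ≤ 2. For the lower bound, the 3 vertices {0, 3, 4} are pairwise adjacent, and any tree decomposition puts a clique entirely inside one bag — forcing width ≥ 2. The upper and lower bounds meet at 2, so that is the treewidth.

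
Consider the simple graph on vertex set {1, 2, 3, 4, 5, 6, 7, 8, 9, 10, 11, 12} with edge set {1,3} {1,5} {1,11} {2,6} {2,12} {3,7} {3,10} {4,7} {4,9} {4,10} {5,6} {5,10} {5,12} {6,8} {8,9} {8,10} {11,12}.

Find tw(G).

3

A width-3 tree decomposition is:
Bags: B1 = {3, 4, 7, 9}  B2 = {3, 4, 9, 10}  B3 = {3, 8, 9, 10}  B4 = {1, 3, 8, 10}  B5 = {1, 5, 8, 10}  B6 = {1, 5, 6, 8}  B7 = {1, 5, 6, 11}  B8 = {5, 6, 11, 12}  B9 = {2, 6, 11, 12}
Tree: B1–B2, B2–B3, B3–B4, B4–B5, B5–B6, B6–B7, B7–B8, B8–B9
The largest bag has 4 vertices, giving width 3; this decomposition certifies tw(G) ≤ 3. For the lower bound: the 4 vertex sets {4,7,9}, {3}, {10}, {1,5,6,8} are disjoint, each induces a connected subgraph, and every pair is joined by at least one edge of G. Contracting each set to a single vertex therefore yields K_{4} as a minor, and since treewidth is minor-monotone, tw(G) ≥ tw(K_{4}) = 3. Combining the bounds, tw(G) = 3.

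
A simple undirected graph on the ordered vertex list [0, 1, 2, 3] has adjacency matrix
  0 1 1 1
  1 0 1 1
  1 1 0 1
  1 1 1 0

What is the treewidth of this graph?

3

A width-3 tree decomposition is:
Bags: B1 = {0, 1, 2, 3}
Tree: (single bag)
A single bag containing all 4 vertices is trivially a valid decomposition of width 3. Conversely, {0, 1, 2, 3} is a clique of size 4, and the vertices of any clique must share a bag in every tree decomposition; so some bag has ≥ 4 vertices and tw(G) ≥ 3. Combining the bounds, tw(G) = 3.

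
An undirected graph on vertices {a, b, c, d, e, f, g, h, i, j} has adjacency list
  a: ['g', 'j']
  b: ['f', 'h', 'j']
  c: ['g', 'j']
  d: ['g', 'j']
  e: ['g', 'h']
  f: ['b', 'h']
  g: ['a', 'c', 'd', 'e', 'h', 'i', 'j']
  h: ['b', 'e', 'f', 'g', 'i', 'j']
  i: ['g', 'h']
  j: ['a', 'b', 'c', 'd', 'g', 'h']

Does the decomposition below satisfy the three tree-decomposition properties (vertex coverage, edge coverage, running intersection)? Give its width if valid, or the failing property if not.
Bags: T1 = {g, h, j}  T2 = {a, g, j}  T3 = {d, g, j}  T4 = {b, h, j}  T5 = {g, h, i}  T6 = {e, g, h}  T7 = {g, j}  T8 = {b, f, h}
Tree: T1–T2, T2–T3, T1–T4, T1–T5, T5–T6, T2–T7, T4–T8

No — vertex c appears in no bag.

A tree decomposition must satisfy three properties: every vertex lies in some bag; for every edge, both endpoints lie together in some bag; and for every vertex, the bags containing it form a connected subtree. Here vertex c appears in no bag, so the decomposition is invalid.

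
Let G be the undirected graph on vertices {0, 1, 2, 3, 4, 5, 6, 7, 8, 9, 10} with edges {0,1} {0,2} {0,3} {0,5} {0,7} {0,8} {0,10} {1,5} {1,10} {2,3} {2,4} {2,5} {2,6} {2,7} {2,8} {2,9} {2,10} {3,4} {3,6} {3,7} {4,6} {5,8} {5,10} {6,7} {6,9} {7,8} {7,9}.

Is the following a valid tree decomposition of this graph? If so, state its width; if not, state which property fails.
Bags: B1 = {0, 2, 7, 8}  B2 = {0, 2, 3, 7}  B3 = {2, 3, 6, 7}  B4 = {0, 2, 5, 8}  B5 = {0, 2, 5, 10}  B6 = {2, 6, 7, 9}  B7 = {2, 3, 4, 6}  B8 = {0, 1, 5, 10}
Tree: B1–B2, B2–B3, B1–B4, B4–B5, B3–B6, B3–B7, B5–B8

Yes; width 3.

Checking the three conditions: (i) the bags cover all of {0, 1, 2, 3, 4, 5, 6, 7, 8, 9, 10}; (ii) for each edge, some bag contains both endpoints; (iii) the bags containing any fixed vertex form a subtree. All hold, so the decomposition is valid with width 4 − 1 = 3.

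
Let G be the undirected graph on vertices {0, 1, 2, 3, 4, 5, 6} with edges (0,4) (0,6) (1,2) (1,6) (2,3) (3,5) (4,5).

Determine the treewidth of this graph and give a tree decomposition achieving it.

Treewidth 2.
One such decomposition:
Bags: B1 = {0, 1, 6}  B2 = {0, 1, 2}  B3 = {0, 2, 3}  B4 = {0, 3, 5}  B5 = {0, 4, 5}
Tree: B1–B2, B2–B3, B3–B4, B4–B5

Each bag holds 3 vertices, so the decomposition has width 2, which upper-bounds the treewidth. Since 0–6–1–2–3–5–4–0 is a cycle in G, G is not acyclic. Forests are exactly the graphs of treewidth ≤ 1, so tw(G) ≥ 2. Therefore the treewidth is 2.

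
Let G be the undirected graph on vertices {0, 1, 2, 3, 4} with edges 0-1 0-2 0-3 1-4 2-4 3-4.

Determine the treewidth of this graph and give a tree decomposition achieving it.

Every bag has size at most 3, so the width is 3 − 1 = 2 and tw(G) ≤ 2. Since 4–3–0–1–4 is a cycle in G, G is not acyclic. Forests are exactly the graphs of treewidth ≤ 1, so tw(G) ≥ 2. Hence tw(G) = 2 exactly.

Treewidth 2.
One optimal decomposition is:
Bags: B1 = {0, 3, 4}  B2 = {0, 1, 4}  B3 = {0, 2, 4}
Tree: B1–B2, B2–B3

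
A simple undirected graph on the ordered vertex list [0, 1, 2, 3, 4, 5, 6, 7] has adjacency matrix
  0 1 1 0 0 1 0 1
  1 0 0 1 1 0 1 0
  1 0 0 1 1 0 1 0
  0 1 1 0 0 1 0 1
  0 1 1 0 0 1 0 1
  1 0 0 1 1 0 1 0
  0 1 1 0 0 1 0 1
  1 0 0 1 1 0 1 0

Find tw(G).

4

A width-4 tree decomposition is:
Bags: B1 = {1, 2, 5, 6, 7}  B2 = {1, 2, 3, 5, 7}  B3 = {1, 2, 4, 5, 7}  B4 = {0, 1, 2, 5, 7}
Tree: B1–B2, B2–B3, B3–B4
The largest bag has 5 vertices, giving width 4; this decomposition certifies tw(G) ≤ 4. For the lower bound: the 5 vertex sets {6,7}, {3,5}, {1,4}, {2}, {0} are disjoint, each induces a connected subgraph, and every pair is joined by at least one edge of G. Contracting each set to a single vertex therefore yields K_{5} as a minor, and since treewidth is minor-monotone, tw(G) ≥ tw(K_{5}) = 4. Combining the bounds, tw(G) = 4.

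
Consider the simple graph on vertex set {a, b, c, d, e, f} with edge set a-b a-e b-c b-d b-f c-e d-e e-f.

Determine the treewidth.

A width-2 tree decomposition is:
Bags: B1 = {b, d, e}  B2 = {b, c, e}  B3 = {a, b, e}  B4 = {b, e, f}
Tree: B1–B2, B2–B3, B3–B4
Every bag has size at most 3, so the width is 3 − 1 = 2 and tw(G) ≤ 2. For the lower bound, G contains the cycle e–d–b–c–e, so G is not a forest; only forests have treewidth ≤ 1, hence tw(G) ≥ 2. Combining the bounds, tw(G) = 2.

2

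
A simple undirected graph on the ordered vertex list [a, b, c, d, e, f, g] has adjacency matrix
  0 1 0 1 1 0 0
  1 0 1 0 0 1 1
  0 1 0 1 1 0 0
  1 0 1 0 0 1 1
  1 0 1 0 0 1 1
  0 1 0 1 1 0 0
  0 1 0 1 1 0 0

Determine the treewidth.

3

A width-3 tree decomposition is:
Bags: B1 = {b, d, e, g}  B2 = {a, b, d, e}  B3 = {b, d, e, f}  B4 = {b, c, d, e}
Tree: B1–B2, B2–B3, B3–B4
Each bag holds 4 vertices, so the decomposition has width 3, which upper-bounds the treewidth. For the lower bound: the 4 vertex sets {b,g}, {a,e}, {d}, {f} are disjoint, each induces a connected subgraph, and every pair is joined by at least one edge of G. Contracting each set to a single vertex therefore yields K_{4} as a minor, and since treewidth is minor-monotone, tw(G) ≥ tw(K_{4}) = 3. The upper and lower bounds meet at 3, so that is the treewidth.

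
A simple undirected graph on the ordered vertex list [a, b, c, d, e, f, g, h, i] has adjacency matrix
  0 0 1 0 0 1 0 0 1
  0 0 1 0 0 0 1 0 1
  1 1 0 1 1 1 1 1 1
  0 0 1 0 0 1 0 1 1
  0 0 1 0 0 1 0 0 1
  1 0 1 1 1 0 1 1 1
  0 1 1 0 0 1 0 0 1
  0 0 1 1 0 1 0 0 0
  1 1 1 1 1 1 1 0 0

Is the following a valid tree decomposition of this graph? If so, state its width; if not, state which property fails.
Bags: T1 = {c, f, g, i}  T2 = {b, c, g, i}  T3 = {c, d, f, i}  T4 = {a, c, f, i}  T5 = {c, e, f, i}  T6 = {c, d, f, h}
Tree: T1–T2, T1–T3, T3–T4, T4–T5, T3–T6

Vertex coverage: the bags together contain {a, b, c, d, e, f, g, h, i}, the full vertex set. Edge coverage: each edge of G has both endpoints in at least one bag. Running intersection: for every vertex, the bags containing it form a connected subtree. All three properties hold, so this is a valid tree decomposition of width max|bag| − 1 = 3, and hence tw(G) ≤ 3.

Yes; width 3.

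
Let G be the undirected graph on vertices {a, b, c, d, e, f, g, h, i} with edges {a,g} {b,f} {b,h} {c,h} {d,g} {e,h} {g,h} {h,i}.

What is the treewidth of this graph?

1

A width-1 tree decomposition is:
Bags: B1 = {b, h}  B2 = {c, h}  B3 = {g, h}  B4 = {d, g}  B5 = {b, f}  B6 = {a, g}  B7 = {e, h}  B8 = {h, i}
Tree: B1–B2, B1–B3, B3–B4, B1–B5, B4–B6, B2–B7, B7–B8
The largest bag has 2 vertices, giving width 1; this decomposition certifies tw(G) ≤ 1. Any graph with an edge has treewidth ≥ 1, and G has the edge b–h. Hence tw(G) = 1 exactly.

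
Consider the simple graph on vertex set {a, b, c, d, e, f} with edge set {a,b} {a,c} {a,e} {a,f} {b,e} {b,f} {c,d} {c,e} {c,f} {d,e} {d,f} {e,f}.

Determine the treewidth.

A width-3 tree decomposition is:
Bags: B1 = {a, c, e, f}  B2 = {a, b, e, f}  B3 = {c, d, e, f}
Tree: B1–B2, B1–B3
Each bag holds 4 vertices, so the decomposition has width 3, which upper-bounds the treewidth. For the lower bound, the 4 vertices {c, d, e, f} are pairwise adjacent, and any tree decomposition puts a clique entirely inside one bag — forcing width ≥ 3. Hence tw(G) = 3 exactly.

3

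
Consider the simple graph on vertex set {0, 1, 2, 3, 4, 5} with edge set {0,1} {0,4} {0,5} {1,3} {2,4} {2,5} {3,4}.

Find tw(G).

2

A width-2 tree decomposition is:
Bags: B1 = {0, 2, 5}  B2 = {0, 2, 4}  B3 = {0, 1, 4}  B4 = {1, 3, 4}
Tree: B1–B2, B2–B3, B3–B4
Every bag has size at most 3, so the width is 3 − 1 = 2 and tw(G) ≤ 2. For the lower bound, G contains the cycle 5–2–4–0–5, so G is not a forest; only forests have treewidth ≤ 1, hence tw(G) ≥ 2. Combining the bounds, tw(G) = 2.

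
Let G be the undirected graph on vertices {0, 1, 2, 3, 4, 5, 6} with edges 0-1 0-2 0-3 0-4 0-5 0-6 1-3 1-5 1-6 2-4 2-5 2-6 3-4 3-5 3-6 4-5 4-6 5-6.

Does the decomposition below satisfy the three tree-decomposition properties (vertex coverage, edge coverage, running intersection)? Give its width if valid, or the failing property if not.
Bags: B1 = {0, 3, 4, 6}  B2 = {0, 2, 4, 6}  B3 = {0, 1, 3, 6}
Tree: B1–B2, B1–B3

A tree decomposition must satisfy three properties: every vertex lies in some bag; for every edge, both endpoints lie together in some bag; and for every vertex, the bags containing it form a connected subtree. Here vertex 5 appears in no bag, so the decomposition is invalid.

No — vertex 5 appears in no bag.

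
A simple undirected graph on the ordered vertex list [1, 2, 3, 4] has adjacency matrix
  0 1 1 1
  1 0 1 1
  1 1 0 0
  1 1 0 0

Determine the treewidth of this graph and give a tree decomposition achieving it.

Every bag has size at most 3, so the width is 3 − 1 = 2 and tw(G) ≤ 2. For the lower bound, the 3 vertices {1, 2, 3} are pairwise adjacent, and any tree decomposition puts a clique entirely inside one bag — forcing width ≥ 2. The upper and lower bounds meet at 2, so that is the treewidth.

Treewidth 2.
One such decomposition:
Bags: B1 = {1, 2, 4}  B2 = {1, 2, 3}
Tree: B1–B2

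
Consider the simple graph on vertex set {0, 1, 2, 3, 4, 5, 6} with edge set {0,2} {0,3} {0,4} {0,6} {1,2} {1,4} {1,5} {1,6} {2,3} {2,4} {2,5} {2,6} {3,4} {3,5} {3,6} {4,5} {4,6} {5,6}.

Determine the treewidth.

A width-4 tree decomposition is:
Bags: B1 = {0, 2, 3, 4, 6}  B2 = {2, 3, 4, 5, 6}  B3 = {1, 2, 4, 5, 6}
Tree: B1–B2, B2–B3
Every bag has size at most 5, so the width is 5 − 1 = 4 and tw(G) ≤ 4. For the lower bound, the 5 vertices {1, 2, 4, 5, 6} are pairwise adjacent, and any tree decomposition puts a clique entirely inside one bag — forcing width ≥ 4. Therefore the treewidth is 4.

4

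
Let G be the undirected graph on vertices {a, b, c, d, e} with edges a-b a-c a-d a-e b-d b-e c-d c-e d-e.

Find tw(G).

A width-3 tree decomposition is:
Bags: B1 = {a, b, d, e}  B2 = {a, c, d, e}
Tree: B1–B2
The largest bag has 4 vertices, giving width 3; this decomposition certifies tw(G) ≤ 3. Conversely, {a, c, d, e} is a clique of size 4, and the vertices of any clique must share a bag in every tree decomposition; so some bag has ≥ 4 vertices and tw(G) ≥ 3. Hence tw(G) = 3 exactly.

3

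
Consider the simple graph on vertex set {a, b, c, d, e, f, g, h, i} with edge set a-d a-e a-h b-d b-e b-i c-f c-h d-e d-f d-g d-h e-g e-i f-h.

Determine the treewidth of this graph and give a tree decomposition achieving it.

Every bag has size at most 3, so the width is 3 − 1 = 2 and tw(G) ≤ 2. On the other hand G contains the 3-clique {d, e, g}. A clique must lie in a single bag of any decomposition, so no decomposition can have width below 2. The upper and lower bounds meet at 2, so that is the treewidth.

Treewidth 2.
Bags: B1 = {d, e, g}  B2 = {b, d, e}  B3 = {a, d, e}  B4 = {b, e, i}  B5 = {a, d, h}  B6 = {d, f, h}  B7 = {c, f, h}
Tree: B1–B2, B1–B3, B2–B4, B3–B5, B5–B6, B6–B7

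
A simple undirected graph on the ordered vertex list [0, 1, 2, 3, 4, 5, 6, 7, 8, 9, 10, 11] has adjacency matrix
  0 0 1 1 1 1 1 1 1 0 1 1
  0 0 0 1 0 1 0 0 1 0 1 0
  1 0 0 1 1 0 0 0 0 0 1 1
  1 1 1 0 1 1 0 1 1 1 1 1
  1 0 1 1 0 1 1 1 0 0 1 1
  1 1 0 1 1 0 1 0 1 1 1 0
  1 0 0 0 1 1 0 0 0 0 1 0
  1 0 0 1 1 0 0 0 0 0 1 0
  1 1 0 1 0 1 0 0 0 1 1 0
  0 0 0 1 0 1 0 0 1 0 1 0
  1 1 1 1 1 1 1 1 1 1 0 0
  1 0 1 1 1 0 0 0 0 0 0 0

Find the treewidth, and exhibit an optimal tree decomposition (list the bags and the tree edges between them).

Every bag has size at most 5, so the width is 5 − 1 = 4 and tw(G) ≤ 4. Conversely, {0, 3, 5, 8, 10} is a clique of size 5, and the vertices of any clique must share a bag in every tree decomposition; so some bag has ≥ 5 vertices and tw(G) ≥ 4. Therefore the treewidth is 4.

Treewidth 4.
One such decomposition:
Bags: B1 = {0, 3, 5, 8, 10}  B2 = {0, 3, 4, 5, 10}  B3 = {3, 5, 8, 9, 10}  B4 = {0, 2, 3, 4, 10}  B5 = {0, 3, 4, 7, 10}  B6 = {0, 2, 3, 4, 11}  B7 = {0, 4, 5, 6, 10}  B8 = {1, 3, 5, 8, 10}
Tree: B1–B2, B1–B3, B2–B4, B2–B5, B4–B6, B2–B7, B3–B8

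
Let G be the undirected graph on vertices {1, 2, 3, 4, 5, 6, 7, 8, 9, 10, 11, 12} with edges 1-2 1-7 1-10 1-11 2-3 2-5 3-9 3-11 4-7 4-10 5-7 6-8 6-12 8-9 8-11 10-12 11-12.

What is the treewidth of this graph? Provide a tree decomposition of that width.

Treewidth 3.
Bags: B1 = {4, 5, 7, 10}  B2 = {1, 5, 7, 10}  B3 = {1, 2, 5, 10}  B4 = {1, 2, 10, 12}  B5 = {1, 2, 11, 12}  B6 = {2, 3, 11, 12}  B7 = {3, 6, 11, 12}  B8 = {3, 6, 8, 11}  B9 = {3, 6, 8, 9}
Tree: B1–B2, B2–B3, B3–B4, B4–B5, B5–B6, B6–B7, B7–B8, B8–B9

Each bag holds 4 vertices, so the decomposition has width 3, which upper-bounds the treewidth. For the lower bound: the 4 vertex sets {4,5,7}, {10}, {1}, {2,3,11,12} are disjoint, each induces a connected subgraph, and every pair is joined by at least one edge of G. Contracting each set to a single vertex therefore yields K_{4} as a minor, and since treewidth is minor-monotone, tw(G) ≥ tw(K_{4}) = 3. Combining the bounds, tw(G) = 3.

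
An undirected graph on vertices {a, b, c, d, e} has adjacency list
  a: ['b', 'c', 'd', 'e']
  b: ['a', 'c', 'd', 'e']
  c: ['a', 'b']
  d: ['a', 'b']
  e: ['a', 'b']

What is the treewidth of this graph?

2

A width-2 tree decomposition is:
Bags: B1 = {a, b, e}  B2 = {a, b, d}  B3 = {a, b, c}
Tree: B1–B2, B1–B3
The largest bag has 3 vertices, giving width 2; this decomposition certifies tw(G) ≤ 2. Conversely, {a, b, d} is a clique of size 3, and the vertices of any clique must share a bag in every tree decomposition; so some bag has ≥ 3 vertices and tw(G) ≥ 2. The upper and lower bounds meet at 2, so that is the treewidth.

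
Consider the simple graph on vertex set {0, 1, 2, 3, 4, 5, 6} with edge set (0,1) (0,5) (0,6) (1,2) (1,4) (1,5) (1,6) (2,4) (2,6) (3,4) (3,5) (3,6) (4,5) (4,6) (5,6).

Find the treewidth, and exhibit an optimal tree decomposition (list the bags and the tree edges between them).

Each bag holds 4 vertices, so the decomposition has width 3, which upper-bounds the treewidth. On the other hand G contains the 4-clique {0, 1, 5, 6}. A clique must lie in a single bag of any decomposition, so no decomposition can have width below 3. Therefore the treewidth is 3.

Treewidth 3.
Bags: B1 = {1, 4, 5, 6}  B2 = {0, 1, 5, 6}  B3 = {3, 4, 5, 6}  B4 = {1, 2, 4, 6}
Tree: B1–B2, B1–B3, B1–B4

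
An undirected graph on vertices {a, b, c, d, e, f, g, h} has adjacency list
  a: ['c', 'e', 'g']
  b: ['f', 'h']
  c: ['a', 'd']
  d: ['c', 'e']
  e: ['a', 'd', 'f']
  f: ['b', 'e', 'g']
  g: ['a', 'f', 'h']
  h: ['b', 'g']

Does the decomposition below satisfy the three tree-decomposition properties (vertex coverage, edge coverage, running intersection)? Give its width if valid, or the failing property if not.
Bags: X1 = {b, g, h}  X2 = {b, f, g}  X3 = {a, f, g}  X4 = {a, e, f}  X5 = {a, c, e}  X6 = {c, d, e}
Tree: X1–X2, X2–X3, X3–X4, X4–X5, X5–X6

Yes; width 2.

Vertex coverage: the bags together contain {a, b, c, d, e, f, g, h}, the full vertex set. Edge coverage: each edge of G has both endpoints in at least one bag. Running intersection: for every vertex, the bags containing it form a connected subtree. All three properties hold, so this is a valid tree decomposition of width max|bag| − 1 = 2, and hence tw(G) ≤ 2.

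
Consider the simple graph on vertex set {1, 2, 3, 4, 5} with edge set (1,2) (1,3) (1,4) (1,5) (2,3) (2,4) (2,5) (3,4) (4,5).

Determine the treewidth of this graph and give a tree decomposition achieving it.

Treewidth 3.
Bags: B1 = {1, 2, 3, 4}  B2 = {1, 2, 4, 5}
Tree: B1–B2

Each bag holds 4 vertices, so the decomposition has width 3, which upper-bounds the treewidth. On the other hand G contains the 4-clique {1, 2, 3, 4}. A clique must lie in a single bag of any decomposition, so no decomposition can have width below 3. Combining the bounds, tw(G) = 3.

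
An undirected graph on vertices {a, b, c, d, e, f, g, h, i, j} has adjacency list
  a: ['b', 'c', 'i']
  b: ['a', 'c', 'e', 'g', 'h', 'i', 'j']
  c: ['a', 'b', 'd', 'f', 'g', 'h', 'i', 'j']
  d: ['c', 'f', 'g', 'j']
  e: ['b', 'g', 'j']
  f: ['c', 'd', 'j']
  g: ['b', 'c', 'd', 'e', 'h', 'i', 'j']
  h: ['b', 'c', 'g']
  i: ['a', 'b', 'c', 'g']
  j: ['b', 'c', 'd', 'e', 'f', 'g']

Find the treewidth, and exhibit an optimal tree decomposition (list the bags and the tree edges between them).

Every bag has size at most 4, so the width is 4 − 1 = 3 and tw(G) ≤ 3. Conversely, {b, e, g, j} is a clique of size 4, and the vertices of any clique must share a bag in every tree decomposition; so some bag has ≥ 4 vertices and tw(G) ≥ 3. The upper and lower bounds meet at 3, so that is the treewidth.

Treewidth 3.
One optimal decomposition is:
Bags: B1 = {b, c, g, j}  B2 = {b, c, g, i}  B3 = {b, e, g, j}  B4 = {c, d, g, j}  B5 = {b, c, g, h}  B6 = {a, b, c, i}  B7 = {c, d, f, j}
Tree: B1–B2, B1–B3, B1–B4, B2–B5, B2–B6, B4–B7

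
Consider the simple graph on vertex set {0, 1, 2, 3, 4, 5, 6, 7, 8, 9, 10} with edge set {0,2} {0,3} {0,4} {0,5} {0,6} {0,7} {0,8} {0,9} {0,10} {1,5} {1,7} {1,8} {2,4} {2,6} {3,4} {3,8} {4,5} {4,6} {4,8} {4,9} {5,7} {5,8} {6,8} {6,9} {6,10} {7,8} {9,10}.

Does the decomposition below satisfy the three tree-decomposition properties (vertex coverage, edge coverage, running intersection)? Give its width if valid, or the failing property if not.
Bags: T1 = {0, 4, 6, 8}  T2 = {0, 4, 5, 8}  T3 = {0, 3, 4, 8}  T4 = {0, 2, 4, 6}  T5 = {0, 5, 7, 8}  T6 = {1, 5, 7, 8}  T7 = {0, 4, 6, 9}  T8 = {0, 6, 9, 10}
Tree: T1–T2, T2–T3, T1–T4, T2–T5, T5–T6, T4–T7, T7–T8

Checking the three conditions: (i) the bags cover all of {0, 1, 2, 3, 4, 5, 6, 7, 8, 9, 10}; (ii) for each edge, some bag contains both endpoints; (iii) the bags containing any fixed vertex form a subtree. All hold, so the decomposition is valid with width 4 − 1 = 3.

Yes; width 3.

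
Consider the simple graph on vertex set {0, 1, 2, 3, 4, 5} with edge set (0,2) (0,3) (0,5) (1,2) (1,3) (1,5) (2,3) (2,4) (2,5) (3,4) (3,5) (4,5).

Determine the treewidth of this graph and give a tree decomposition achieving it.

Each bag holds 4 vertices, so the decomposition has width 3, which upper-bounds the treewidth. Conversely, {0, 2, 3, 5} is a clique of size 4, and the vertices of any clique must share a bag in every tree decomposition; so some bag has ≥ 4 vertices and tw(G) ≥ 3. Hence tw(G) = 3 exactly.

Treewidth 3.
One optimal decomposition is:
Bags: B1 = {2, 3, 4, 5}  B2 = {0, 2, 3, 5}  B3 = {1, 2, 3, 5}
Tree: B1–B2, B2–B3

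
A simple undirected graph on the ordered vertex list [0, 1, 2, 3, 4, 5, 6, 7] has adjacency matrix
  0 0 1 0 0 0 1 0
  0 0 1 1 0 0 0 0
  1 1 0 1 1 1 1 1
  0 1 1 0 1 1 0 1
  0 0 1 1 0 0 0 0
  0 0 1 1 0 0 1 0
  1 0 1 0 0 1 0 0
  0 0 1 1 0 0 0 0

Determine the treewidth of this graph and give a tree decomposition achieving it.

The largest bag has 3 vertices, giving width 2; this decomposition certifies tw(G) ≤ 2. Conversely, {0, 2, 6} is a clique of size 3, and the vertices of any clique must share a bag in every tree decomposition; so some bag has ≥ 3 vertices and tw(G) ≥ 2. Hence tw(G) = 2 exactly.

Treewidth 2.
Bags: B1 = {0, 2, 6}  B2 = {2, 5, 6}  B3 = {2, 3, 5}  B4 = {2, 3, 7}  B5 = {1, 2, 3}  B6 = {2, 3, 4}
Tree: B1–B2, B2–B3, B3–B4, B3–B5, B4–B6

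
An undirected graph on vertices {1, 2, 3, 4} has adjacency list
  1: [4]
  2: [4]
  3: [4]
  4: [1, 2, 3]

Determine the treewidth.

A width-1 tree decomposition is:
Bags: B1 = {3, 4}  B2 = {2, 4}  B3 = {1, 4}
Tree: B1–B2, B1–B3
Each bag holds 2 vertices, so the decomposition has width 1, which upper-bounds the treewidth. Any graph with an edge has treewidth ≥ 1, and G has the edge 3–4. The upper and lower bounds meet at 1, so that is the treewidth.

1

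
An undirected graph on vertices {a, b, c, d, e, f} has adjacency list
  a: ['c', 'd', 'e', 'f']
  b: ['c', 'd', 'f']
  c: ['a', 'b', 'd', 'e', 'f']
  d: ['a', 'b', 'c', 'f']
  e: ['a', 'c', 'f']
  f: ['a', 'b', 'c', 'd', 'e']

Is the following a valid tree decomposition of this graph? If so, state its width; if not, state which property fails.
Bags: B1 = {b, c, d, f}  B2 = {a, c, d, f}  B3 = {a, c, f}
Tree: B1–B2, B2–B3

No — vertex e appears in no bag.

A tree decomposition must satisfy three properties: every vertex lies in some bag; for every edge, both endpoints lie together in some bag; and for every vertex, the bags containing it form a connected subtree. Here vertex e appears in no bag, so the decomposition is invalid.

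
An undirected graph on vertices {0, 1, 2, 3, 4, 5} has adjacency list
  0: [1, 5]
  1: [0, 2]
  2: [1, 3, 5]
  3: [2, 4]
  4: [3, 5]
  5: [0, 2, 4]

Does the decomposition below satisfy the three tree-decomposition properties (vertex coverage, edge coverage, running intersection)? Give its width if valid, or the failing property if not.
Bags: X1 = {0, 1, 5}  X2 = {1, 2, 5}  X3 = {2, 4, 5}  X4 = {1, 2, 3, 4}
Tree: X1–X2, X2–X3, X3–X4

No — bags containing vertex 1 are not connected in the tree.

A tree decomposition must satisfy three properties: every vertex lies in some bag; for every edge, both endpoints lie together in some bag; and for every vertex, the bags containing it form a connected subtree. Here bags containing vertex 1 are not connected in the tree, so the decomposition is invalid.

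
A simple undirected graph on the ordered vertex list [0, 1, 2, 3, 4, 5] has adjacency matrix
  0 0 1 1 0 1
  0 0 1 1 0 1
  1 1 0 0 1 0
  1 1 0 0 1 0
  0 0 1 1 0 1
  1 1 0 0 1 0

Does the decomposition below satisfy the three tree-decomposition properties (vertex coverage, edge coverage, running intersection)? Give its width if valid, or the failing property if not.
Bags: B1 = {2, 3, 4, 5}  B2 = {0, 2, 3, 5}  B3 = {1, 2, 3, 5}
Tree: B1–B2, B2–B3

Yes; width 3.

Vertex coverage: the bags together contain {0, 1, 2, 3, 4, 5}, the full vertex set. Edge coverage: each edge of G has both endpoints in at least one bag. Running intersection: for every vertex, the bags containing it form a connected subtree. All three properties hold, so this is a valid tree decomposition of width max|bag| − 1 = 3, and hence tw(G) ≤ 3.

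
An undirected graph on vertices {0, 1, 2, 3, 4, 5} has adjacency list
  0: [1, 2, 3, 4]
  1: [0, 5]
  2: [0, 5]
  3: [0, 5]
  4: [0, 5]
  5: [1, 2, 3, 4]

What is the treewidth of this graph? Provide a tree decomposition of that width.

Every bag has size at most 3, so the width is 3 − 1 = 2 and tw(G) ≤ 2. Since 0–1–5–2–0 is a cycle in G, G is not acyclic. Forests are exactly the graphs of treewidth ≤ 1, so tw(G) ≥ 2. Combining the bounds, tw(G) = 2.

Treewidth 2.
One optimal decomposition is:
Bags: B1 = {0, 1, 5}  B2 = {0, 2, 5}  B3 = {0, 3, 5}  B4 = {0, 4, 5}
Tree: B1–B2, B2–B3, B3–B4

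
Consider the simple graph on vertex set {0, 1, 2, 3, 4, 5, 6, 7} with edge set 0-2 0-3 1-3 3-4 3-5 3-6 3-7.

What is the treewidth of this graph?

A width-1 tree decomposition is:
Bags: B1 = {1, 3}  B2 = {0, 3}  B3 = {3, 6}  B4 = {0, 2}  B5 = {3, 4}  B6 = {3, 5}  B7 = {3, 7}
Tree: B1–B2, B2–B3, B2–B4, B2–B5, B1–B6, B2–B7
Every bag has size at most 2, so the width is 2 − 1 = 1 and tw(G) ≤ 1. Since G has at least one edge (e.g. 3–1), it is not an edgeless graph, so tw(G) ≥ 1. Therefore the treewidth is 1.

1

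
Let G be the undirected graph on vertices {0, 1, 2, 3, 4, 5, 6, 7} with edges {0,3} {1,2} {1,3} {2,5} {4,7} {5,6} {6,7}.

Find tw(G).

1

A width-1 tree decomposition is:
Bags: B1 = {0, 3}  B2 = {1, 3}  B3 = {1, 2}  B4 = {2, 5}  B5 = {5, 6}  B6 = {6, 7}  B7 = {4, 7}
Tree: B1–B2, B2–B3, B3–B4, B4–B5, B5–B6, B6–B7
Every bag has size at most 2, so the width is 2 − 1 = 1 and tw(G) ≤ 1. Since G has at least one edge (e.g. 0–3), it is not an edgeless graph, so tw(G) ≥ 1. The upper and lower bounds meet at 1, so that is the treewidth.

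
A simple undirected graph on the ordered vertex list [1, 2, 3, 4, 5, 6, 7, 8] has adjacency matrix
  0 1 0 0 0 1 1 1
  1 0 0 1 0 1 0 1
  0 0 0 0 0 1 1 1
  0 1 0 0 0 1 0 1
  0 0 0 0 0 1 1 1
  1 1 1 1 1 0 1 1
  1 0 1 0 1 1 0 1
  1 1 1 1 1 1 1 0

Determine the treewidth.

A width-3 tree decomposition is:
Bags: B1 = {1, 2, 6, 8}  B2 = {2, 4, 6, 8}  B3 = {1, 6, 7, 8}  B4 = {5, 6, 7, 8}  B5 = {3, 6, 7, 8}
Tree: B1–B2, B1–B3, B3–B4, B4–B5
The largest bag has 4 vertices, giving width 3; this decomposition certifies tw(G) ≤ 3. On the other hand G contains the 4-clique {1, 2, 6, 8}. A clique must lie in a single bag of any decomposition, so no decomposition can have width below 3. The upper and lower bounds meet at 3, so that is the treewidth.

3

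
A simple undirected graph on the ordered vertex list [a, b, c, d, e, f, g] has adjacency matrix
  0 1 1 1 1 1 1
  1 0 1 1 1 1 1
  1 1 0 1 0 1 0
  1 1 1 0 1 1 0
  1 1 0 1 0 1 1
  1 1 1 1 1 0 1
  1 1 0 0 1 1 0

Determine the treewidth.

A width-4 tree decomposition is:
Bags: B1 = {a, b, d, e, f}  B2 = {a, b, c, d, f}  B3 = {a, b, e, f, g}
Tree: B1–B2, B1–B3
The largest bag has 5 vertices, giving width 4; this decomposition certifies tw(G) ≤ 4. Conversely, {a, b, d, e, f} is a clique of size 5, and the vertices of any clique must share a bag in every tree decomposition; so some bag has ≥ 5 vertices and tw(G) ≥ 4. The upper and lower bounds meet at 4, so that is the treewidth.

4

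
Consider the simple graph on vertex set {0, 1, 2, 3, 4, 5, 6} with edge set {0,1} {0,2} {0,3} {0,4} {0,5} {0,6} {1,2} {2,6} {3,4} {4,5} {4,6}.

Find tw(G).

2

A width-2 tree decomposition is:
Bags: B1 = {0, 2, 6}  B2 = {0, 4, 6}  B3 = {0, 3, 4}  B4 = {0, 4, 5}  B5 = {0, 1, 2}
Tree: B1–B2, B2–B3, B3–B4, B1–B5
Every bag has size at most 3, so the width is 3 − 1 = 2 and tw(G) ≤ 2. For the lower bound, the 3 vertices {0, 1, 2} are pairwise adjacent, and any tree decomposition puts a clique entirely inside one bag — forcing width ≥ 2. Hence tw(G) = 2 exactly.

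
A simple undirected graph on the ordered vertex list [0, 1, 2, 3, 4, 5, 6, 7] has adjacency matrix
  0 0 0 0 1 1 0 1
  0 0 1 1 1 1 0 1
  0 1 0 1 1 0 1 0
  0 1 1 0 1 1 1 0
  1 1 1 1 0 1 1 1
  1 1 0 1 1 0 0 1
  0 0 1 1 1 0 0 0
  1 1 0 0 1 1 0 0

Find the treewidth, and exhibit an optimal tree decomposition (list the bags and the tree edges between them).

Treewidth 3.
One optimal decomposition is:
Bags: B1 = {1, 3, 4, 5}  B2 = {1, 4, 5, 7}  B3 = {0, 4, 5, 7}  B4 = {1, 2, 3, 4}  B5 = {2, 3, 4, 6}
Tree: B1–B2, B2–B3, B1–B4, B4–B5

Each bag holds 4 vertices, so the decomposition has width 3, which upper-bounds the treewidth. For the lower bound, the 4 vertices {0, 4, 5, 7} are pairwise adjacent, and any tree decomposition puts a clique entirely inside one bag — forcing width ≥ 3. Combining the bounds, tw(G) = 3.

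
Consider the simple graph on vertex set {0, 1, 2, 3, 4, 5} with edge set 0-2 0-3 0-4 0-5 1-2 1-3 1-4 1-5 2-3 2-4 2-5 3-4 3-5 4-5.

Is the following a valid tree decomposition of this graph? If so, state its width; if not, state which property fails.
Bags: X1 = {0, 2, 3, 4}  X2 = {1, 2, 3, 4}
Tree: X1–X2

A tree decomposition must satisfy three properties: every vertex lies in some bag; for every edge, both endpoints lie together in some bag; and for every vertex, the bags containing it form a connected subtree. Here vertex 5 appears in no bag, so the decomposition is invalid.

No — vertex 5 appears in no bag.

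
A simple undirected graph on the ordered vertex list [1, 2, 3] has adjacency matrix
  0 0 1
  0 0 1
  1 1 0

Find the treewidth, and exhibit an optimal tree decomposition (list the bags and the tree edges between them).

The largest bag has 2 vertices, giving width 1; this decomposition certifies tw(G) ≤ 1. Since G has at least one edge (e.g. 1–3), it is not an edgeless graph, so tw(G) ≥ 1. The upper and lower bounds meet at 1, so that is the treewidth.

Treewidth 1.
Bags: B1 = {1, 3}  B2 = {2, 3}
Tree: B1–B2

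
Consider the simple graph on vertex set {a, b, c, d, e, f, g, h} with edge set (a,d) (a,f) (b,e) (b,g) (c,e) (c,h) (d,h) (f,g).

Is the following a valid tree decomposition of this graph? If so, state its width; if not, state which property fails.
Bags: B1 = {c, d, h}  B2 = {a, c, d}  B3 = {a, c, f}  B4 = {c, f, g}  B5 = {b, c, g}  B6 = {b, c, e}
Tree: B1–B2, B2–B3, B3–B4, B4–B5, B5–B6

Checking the three conditions: (i) the bags cover all of {a, b, c, d, e, f, g, h}; (ii) for each edge, some bag contains both endpoints; (iii) the bags containing any fixed vertex form a subtree. All hold, so the decomposition is valid with width 3 − 1 = 2.

Yes; width 2.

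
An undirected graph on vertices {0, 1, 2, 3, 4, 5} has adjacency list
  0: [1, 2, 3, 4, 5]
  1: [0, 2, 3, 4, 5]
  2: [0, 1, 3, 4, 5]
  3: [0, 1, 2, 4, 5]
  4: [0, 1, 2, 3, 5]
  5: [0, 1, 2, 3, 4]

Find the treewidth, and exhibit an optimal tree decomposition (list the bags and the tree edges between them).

Treewidth 5.
Bags: B1 = {0, 1, 2, 3, 4, 5}
Tree: (single bag)

With just one bag of size 6, the width is 6 − 1 = 5, so tw(G) ≤ 5. Conversely, {0, 1, 2, 3, 4, 5} is a clique of size 6, and the vertices of any clique must share a bag in every tree decomposition; so some bag has ≥ 6 vertices and tw(G) ≥ 5. Combining the bounds, tw(G) = 5.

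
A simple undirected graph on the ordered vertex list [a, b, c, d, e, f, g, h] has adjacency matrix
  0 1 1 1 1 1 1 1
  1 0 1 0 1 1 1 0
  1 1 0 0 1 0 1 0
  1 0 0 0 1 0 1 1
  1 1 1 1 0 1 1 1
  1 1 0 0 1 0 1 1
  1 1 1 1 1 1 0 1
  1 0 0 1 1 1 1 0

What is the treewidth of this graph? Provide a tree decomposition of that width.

The largest bag has 5 vertices, giving width 4; this decomposition certifies tw(G) ≤ 4. Conversely, {a, d, e, g, h} is a clique of size 5, and the vertices of any clique must share a bag in every tree decomposition; so some bag has ≥ 5 vertices and tw(G) ≥ 4. Combining the bounds, tw(G) = 4.

Treewidth 4.
One optimal decomposition is:
Bags: B1 = {a, b, c, e, g}  B2 = {a, b, e, f, g}  B3 = {a, e, f, g, h}  B4 = {a, d, e, g, h}
Tree: B1–B2, B2–B3, B3–B4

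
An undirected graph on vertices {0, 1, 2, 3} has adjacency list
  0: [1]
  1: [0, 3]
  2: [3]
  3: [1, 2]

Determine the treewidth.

A width-1 tree decomposition is:
Bags: B1 = {0, 1}  B2 = {1, 3}  B3 = {2, 3}
Tree: B1–B2, B2–B3
Each bag holds 2 vertices, so the decomposition has width 1, which upper-bounds the treewidth. Any graph with an edge has treewidth ≥ 1, and G has the edge 0–1. The upper and lower bounds meet at 1, so that is the treewidth.

1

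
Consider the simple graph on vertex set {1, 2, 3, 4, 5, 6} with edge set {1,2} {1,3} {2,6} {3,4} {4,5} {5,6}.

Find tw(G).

A width-2 tree decomposition is:
Bags: B1 = {1, 2, 6}  B2 = {1, 5, 6}  B3 = {1, 4, 5}  B4 = {1, 3, 4}
Tree: B1–B2, B2–B3, B3–B4
The largest bag has 3 vertices, giving width 2; this decomposition certifies tw(G) ≤ 2. The edges 1–2–6–5–4–3–1 form a cycle, so G is not a tree and its treewidth is at least 2. Combining the bounds, tw(G) = 2.

2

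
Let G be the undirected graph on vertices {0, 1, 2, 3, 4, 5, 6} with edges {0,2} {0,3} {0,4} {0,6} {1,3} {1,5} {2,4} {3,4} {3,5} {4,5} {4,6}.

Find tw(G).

A width-2 tree decomposition is:
Bags: B1 = {0, 3, 4}  B2 = {3, 4, 5}  B3 = {0, 2, 4}  B4 = {0, 4, 6}  B5 = {1, 3, 5}
Tree: B1–B2, B1–B3, B3–B4, B2–B5
The largest bag has 3 vertices, giving width 2; this decomposition certifies tw(G) ≤ 2. On the other hand G contains the 3-clique {1, 3, 5}. A clique must lie in a single bag of any decomposition, so no decomposition can have width below 2. Hence tw(G) = 2 exactly.

2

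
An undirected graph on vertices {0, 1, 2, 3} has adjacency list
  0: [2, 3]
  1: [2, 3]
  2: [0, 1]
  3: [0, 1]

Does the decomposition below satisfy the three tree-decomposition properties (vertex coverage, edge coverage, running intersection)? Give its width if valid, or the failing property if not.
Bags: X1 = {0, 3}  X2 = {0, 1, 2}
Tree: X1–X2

A tree decomposition must satisfy three properties: every vertex lies in some bag; for every edge, both endpoints lie together in some bag; and for every vertex, the bags containing it form a connected subtree. Here edge (1,3) lies in no bag, so the decomposition is invalid.

No — edge (1,3) lies in no bag.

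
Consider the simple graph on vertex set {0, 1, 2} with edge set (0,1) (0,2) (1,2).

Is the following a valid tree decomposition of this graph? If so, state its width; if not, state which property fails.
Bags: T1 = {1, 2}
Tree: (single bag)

No — vertex 0 appears in no bag.

A tree decomposition must satisfy three properties: every vertex lies in some bag; for every edge, both endpoints lie together in some bag; and for every vertex, the bags containing it form a connected subtree. Here vertex 0 appears in no bag, so the decomposition is invalid.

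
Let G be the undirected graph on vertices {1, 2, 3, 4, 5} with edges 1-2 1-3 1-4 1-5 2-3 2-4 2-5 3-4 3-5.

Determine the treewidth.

3

A width-3 tree decomposition is:
Bags: B1 = {1, 2, 3, 4}  B2 = {1, 2, 3, 5}
Tree: B1–B2
Each bag holds 4 vertices, so the decomposition has width 3, which upper-bounds the treewidth. For the lower bound, the 4 vertices {1, 2, 3, 4} are pairwise adjacent, and any tree decomposition puts a clique entirely inside one bag — forcing width ≥ 3. Combining the bounds, tw(G) = 3.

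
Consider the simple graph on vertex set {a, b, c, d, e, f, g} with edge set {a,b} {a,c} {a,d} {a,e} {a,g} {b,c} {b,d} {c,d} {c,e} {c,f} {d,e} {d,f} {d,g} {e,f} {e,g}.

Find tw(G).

A width-3 tree decomposition is:
Bags: B1 = {a, c, d, e}  B2 = {c, d, e, f}  B3 = {a, b, c, d}  B4 = {a, d, e, g}
Tree: B1–B2, B1–B3, B1–B4
The largest bag has 4 vertices, giving width 3; this decomposition certifies tw(G) ≤ 3. For the lower bound, the 4 vertices {a, d, e, g} are pairwise adjacent, and any tree decomposition puts a clique entirely inside one bag — forcing width ≥ 3. The upper and lower bounds meet at 3, so that is the treewidth.

3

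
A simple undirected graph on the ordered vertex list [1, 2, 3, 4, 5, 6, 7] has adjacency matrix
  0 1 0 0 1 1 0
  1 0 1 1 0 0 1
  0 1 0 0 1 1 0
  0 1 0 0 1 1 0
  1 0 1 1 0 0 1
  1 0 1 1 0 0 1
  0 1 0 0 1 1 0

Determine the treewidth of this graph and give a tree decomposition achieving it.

Treewidth 3.
One optimal decomposition is:
Bags: B1 = {2, 4, 5, 6}  B2 = {2, 3, 5, 6}  B3 = {2, 5, 6, 7}  B4 = {1, 2, 5, 6}
Tree: B1–B2, B2–B3, B3–B4

Each bag holds 4 vertices, so the decomposition has width 3, which upper-bounds the treewidth. For the lower bound: the 4 vertex sets {2,4}, {3,5}, {6}, {7} are disjoint, each induces a connected subgraph, and every pair is joined by at least one edge of G. Contracting each set to a single vertex therefore yields K_{4} as a minor, and since treewidth is minor-monotone, tw(G) ≥ tw(K_{4}) = 3. Therefore the treewidth is 3.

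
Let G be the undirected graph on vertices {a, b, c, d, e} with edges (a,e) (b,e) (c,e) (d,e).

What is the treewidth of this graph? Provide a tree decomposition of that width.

The largest bag has 2 vertices, giving width 1; this decomposition certifies tw(G) ≤ 1. Since G has at least one edge (e.g. e–c), it is not an edgeless graph, so tw(G) ≥ 1. Therefore the treewidth is 1.

Treewidth 1.
One such decomposition:
Bags: B1 = {c, e}  B2 = {b, e}  B3 = {a, e}  B4 = {d, e}
Tree: B1–B2, B2–B3, B1–B4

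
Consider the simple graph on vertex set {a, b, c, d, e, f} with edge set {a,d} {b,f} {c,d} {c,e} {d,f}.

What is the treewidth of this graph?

1

A width-1 tree decomposition is:
Bags: B1 = {a, d}  B2 = {d, f}  B3 = {b, f}  B4 = {c, d}  B5 = {c, e}
Tree: B1–B2, B2–B3, B2–B4, B4–B5
The largest bag has 2 vertices, giving width 1; this decomposition certifies tw(G) ≤ 1. Any graph with an edge has treewidth ≥ 1, and G has the edge a–d. Combining the bounds, tw(G) = 1.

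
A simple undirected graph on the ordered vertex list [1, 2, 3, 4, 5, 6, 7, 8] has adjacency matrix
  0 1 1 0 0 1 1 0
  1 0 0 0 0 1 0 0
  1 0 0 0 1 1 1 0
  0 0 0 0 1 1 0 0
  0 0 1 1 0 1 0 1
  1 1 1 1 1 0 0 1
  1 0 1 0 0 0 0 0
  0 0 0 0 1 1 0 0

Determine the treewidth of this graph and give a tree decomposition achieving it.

Every bag has size at most 3, so the width is 3 − 1 = 2 and tw(G) ≤ 2. On the other hand G contains the 3-clique {1, 2, 6}. A clique must lie in a single bag of any decomposition, so no decomposition can have width below 2. The upper and lower bounds meet at 2, so that is the treewidth.

Treewidth 2.
One optimal decomposition is:
Bags: B1 = {3, 5, 6}  B2 = {1, 3, 6}  B3 = {4, 5, 6}  B4 = {5, 6, 8}  B5 = {1, 3, 7}  B6 = {1, 2, 6}
Tree: B1–B2, B1–B3, B1–B4, B2–B5, B2–B6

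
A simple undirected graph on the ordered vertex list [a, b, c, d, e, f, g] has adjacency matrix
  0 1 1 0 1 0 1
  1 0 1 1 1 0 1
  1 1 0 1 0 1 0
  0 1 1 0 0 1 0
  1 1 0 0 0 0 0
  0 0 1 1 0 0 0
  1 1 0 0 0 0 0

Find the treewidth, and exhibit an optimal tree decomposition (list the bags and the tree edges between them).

Every bag has size at most 3, so the width is 3 − 1 = 2 and tw(G) ≤ 2. On the other hand G contains the 3-clique {c, d, f}. A clique must lie in a single bag of any decomposition, so no decomposition can have width below 2. The upper and lower bounds meet at 2, so that is the treewidth.

Treewidth 2.
One such decomposition:
Bags: B1 = {a, b, g}  B2 = {a, b, e}  B3 = {a, b, c}  B4 = {b, c, d}  B5 = {c, d, f}
Tree: B1–B2, B2–B3, B3–B4, B4–B5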